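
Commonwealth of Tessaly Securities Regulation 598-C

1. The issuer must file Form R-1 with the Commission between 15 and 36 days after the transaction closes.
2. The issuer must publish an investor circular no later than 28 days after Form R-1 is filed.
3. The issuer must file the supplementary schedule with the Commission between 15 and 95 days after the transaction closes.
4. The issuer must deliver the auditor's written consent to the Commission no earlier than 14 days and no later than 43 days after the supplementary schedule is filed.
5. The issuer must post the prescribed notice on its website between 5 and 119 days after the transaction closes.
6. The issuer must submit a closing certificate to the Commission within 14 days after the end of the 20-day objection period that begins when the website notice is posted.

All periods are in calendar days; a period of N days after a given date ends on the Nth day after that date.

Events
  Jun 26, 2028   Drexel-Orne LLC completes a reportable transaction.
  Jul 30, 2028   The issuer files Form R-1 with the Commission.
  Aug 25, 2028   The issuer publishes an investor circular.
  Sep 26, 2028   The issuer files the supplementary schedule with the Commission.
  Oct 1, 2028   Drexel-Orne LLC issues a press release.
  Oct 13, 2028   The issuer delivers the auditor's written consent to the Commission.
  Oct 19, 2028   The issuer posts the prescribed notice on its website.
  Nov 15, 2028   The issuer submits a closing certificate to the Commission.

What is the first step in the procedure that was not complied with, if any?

Step 1 — 15 and 36 days from Jun 26, 2028 (when the transaction closes) are Jul 11, 2028 and Aug 1, 2028 respectively; Jul 30, 2028 falls inside that range.
Step 2 — counting 28 days from Jul 30, 2028 (when Form R-1 is filed) gives a deadline of Aug 27, 2028; done Aug 25, 2028 — timely.
Step 3 — 15 and 95 days from Jun 26, 2028 (when the transaction closes) are Jul 11, 2028 and Sep 29, 2028 respectively; Sep 26, 2028 falls inside that range.
Step 4 — 14 and 43 days from Sep 26, 2028 (when the supplementary schedule is filed) are Oct 10, 2028 and Nov 8, 2028 respectively; done Oct 13, 2028 — within the window.
Step 5 — 5 and 119 days from Jun 26, 2028 (when the transaction closes) are Jul 1, 2028 and Oct 23, 2028 respectively; done Oct 19, 2028 — within the window.
Step 6 — counting 14 days from Nov 8, 2028 (end of the 20-day objection period, which began when the website notice is posted on Oct 19, 2028) gives a deadline of Nov 22, 2028; Nov 15, 2028 is within that limit.

None — every step was satisfied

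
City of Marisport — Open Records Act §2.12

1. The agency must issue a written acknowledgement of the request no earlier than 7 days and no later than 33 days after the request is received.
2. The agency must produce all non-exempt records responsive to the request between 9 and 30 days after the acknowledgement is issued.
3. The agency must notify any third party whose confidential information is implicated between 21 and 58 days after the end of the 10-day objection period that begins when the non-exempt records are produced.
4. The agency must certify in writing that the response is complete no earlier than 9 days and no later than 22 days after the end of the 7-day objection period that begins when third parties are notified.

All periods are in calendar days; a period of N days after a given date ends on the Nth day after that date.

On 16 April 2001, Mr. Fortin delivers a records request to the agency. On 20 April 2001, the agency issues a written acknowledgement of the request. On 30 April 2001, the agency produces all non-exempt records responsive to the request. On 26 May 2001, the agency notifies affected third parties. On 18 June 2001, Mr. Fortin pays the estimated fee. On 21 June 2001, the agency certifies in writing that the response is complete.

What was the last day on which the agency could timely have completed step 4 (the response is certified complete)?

24 June 2001

Third parties are notified on 26 May 2001; the 7-day objection period therefore ends 2 June 2001, and step 4 runs from that date. The window is 9–22 days after 2 June 2001; it closes on 24 June 2001.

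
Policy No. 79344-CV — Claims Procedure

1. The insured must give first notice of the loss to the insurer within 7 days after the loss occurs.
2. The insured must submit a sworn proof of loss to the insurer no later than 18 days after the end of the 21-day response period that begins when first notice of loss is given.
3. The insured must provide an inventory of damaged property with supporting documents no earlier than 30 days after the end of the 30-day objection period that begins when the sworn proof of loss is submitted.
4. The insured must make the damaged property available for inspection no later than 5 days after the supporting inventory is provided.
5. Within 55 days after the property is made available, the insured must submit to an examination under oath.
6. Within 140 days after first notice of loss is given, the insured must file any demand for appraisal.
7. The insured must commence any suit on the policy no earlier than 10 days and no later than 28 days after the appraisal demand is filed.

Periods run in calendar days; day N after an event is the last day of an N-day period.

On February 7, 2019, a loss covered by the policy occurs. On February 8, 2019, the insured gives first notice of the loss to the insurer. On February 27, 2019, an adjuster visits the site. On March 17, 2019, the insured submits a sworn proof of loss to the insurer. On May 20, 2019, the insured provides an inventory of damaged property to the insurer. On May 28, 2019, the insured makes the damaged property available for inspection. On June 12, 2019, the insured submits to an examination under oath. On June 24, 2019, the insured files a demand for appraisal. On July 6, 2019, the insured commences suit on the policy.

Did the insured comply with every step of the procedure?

No

Step 1: 7 days after February 7, 2019 (when the loss occurs) is February 14, 2019; completed February 8, 2019, before the deadline.
Step 2: 18 days after March 1, 2019 (end of the 21-day response period, which began when first notice of loss is given on February 8, 2019) is March 19, 2019; March 17, 2019 is within that limit.
Step 3: the earliest permitted date is 30 days after April 16, 2019 (end of the 30-day objection period, which began when the sworn proof of loss is submitted on March 17, 2019), i.e. May 16, 2019; May 20, 2019 is on or after that date.
Step 4: 5 days after May 20, 2019 (when the supporting inventory is provided) is May 25, 2019; done May 28, 2019 — 3 days late.
The analysis stops there.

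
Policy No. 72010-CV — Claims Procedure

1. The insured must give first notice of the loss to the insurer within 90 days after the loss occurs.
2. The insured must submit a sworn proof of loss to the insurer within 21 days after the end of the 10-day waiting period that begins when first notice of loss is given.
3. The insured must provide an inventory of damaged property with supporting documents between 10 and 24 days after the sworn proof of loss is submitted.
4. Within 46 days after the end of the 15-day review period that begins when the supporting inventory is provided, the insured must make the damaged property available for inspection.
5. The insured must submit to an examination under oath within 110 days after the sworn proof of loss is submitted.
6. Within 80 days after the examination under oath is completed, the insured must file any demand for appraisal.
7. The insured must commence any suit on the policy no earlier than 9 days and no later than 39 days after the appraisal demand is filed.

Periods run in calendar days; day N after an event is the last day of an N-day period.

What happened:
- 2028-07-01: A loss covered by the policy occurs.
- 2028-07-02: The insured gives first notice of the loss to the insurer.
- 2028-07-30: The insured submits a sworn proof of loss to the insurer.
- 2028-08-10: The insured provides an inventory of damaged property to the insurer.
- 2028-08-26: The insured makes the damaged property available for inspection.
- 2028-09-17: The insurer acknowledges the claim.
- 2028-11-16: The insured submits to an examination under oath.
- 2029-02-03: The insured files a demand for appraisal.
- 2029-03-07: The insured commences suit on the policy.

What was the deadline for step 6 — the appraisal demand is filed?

Step 6 runs from 2028-11-16, when the examination under oath is completed. 80 days after 2028-11-16 is 2029-02-04.

2029-02-04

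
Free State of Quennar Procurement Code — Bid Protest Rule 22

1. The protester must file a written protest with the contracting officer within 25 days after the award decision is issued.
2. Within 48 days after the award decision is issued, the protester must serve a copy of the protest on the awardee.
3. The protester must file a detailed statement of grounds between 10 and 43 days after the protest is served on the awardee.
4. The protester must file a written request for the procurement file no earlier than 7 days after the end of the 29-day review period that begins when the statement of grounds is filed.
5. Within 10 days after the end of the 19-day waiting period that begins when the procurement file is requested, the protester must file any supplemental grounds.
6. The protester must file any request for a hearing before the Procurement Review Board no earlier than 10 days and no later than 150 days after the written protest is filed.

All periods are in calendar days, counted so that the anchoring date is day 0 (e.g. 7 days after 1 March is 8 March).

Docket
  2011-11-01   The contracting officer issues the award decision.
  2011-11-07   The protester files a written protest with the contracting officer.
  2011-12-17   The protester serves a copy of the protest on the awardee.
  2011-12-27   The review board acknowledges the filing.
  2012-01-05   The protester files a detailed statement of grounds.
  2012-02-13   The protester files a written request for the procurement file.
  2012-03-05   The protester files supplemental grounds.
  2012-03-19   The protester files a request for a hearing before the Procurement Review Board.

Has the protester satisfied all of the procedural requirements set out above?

Yes

Step 1 — counting 25 days from 2011-11-01 (when the award decision is issued) gives a deadline of 2011-11-26; done 2011-11-07 — timely.
Step 2 — counting 48 days from 2011-11-01 (when the award decision is issued) gives a deadline of 2011-12-19; completed 2011-12-17, before the deadline.
Step 3 — 10 and 43 days from 2011-12-17 (when the protest is served on the awardee) are 2011-12-27 and 2012-01-29 respectively; 2012-01-05 falls inside that range.
Step 4 — must wait 7 days from 2012-02-03 (end of the 29-day review period, which began when the statement of grounds is filed on 2012-01-05), so not before 2012-02-10; 2012-02-13 is on or after that date.
Step 5 — counting 10 days from 2012-03-03 (end of the 19-day waiting period, which began when the procurement file is requested on 2012-02-13) gives a deadline of 2012-03-13; 2012-03-05 is within that limit.
Step 6 — 10 and 150 days from 2011-11-07 (when the written protest is filed) are 2011-11-17 and 2012-04-05 respectively; 2012-03-19 falls inside that range.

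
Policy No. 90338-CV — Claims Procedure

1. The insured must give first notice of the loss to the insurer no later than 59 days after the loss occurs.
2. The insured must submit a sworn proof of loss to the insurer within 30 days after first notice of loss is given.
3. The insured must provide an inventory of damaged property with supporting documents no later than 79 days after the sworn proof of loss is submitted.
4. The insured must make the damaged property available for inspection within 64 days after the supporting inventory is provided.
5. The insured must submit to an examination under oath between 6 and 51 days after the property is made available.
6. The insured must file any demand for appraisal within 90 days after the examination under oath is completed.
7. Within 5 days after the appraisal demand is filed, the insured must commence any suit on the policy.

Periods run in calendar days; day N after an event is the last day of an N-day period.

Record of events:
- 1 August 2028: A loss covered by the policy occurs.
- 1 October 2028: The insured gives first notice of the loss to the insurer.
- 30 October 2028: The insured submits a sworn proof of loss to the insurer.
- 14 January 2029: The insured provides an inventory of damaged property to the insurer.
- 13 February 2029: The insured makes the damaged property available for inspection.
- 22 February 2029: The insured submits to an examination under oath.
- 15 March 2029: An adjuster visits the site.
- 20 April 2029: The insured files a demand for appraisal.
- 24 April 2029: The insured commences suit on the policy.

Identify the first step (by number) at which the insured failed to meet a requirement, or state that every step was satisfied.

Step 1

(1) due by 1 August 2028 + 59 days = 29 September 2028; done 1 October 2028 — 2 days late.
The procedure was therefore not followed at step 1.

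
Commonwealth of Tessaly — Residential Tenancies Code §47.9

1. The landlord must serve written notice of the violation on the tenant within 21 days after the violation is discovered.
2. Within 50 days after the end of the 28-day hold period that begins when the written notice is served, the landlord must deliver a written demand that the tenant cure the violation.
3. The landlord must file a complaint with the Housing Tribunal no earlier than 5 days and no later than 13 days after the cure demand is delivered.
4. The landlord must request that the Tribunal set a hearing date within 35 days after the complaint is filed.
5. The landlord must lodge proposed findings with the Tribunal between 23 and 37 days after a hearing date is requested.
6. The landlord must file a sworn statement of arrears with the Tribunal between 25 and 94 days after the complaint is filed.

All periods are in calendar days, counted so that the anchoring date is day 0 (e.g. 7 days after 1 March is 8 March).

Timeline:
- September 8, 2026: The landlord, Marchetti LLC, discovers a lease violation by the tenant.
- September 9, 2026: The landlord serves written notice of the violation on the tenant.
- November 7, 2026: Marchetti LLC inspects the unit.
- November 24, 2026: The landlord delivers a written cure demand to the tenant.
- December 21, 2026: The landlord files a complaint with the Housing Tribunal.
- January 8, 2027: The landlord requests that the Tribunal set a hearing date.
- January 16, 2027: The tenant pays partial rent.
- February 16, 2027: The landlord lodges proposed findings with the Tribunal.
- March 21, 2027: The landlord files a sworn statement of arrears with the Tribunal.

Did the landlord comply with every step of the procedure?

Step 1: 21 days after September 8, 2026 (when the violation is discovered) is September 29, 2026; completed September 9, 2026, before the deadline.
Step 2: 50 days after October 7, 2026 (end of the 28-day hold period, which began when the written notice is served on September 9, 2026) is November 26, 2026; November 24, 2026 is within that limit.
Step 3: the window is 5–13 days after November 24, 2026 (when the cure demand is delivered), so November 29, 2026 through December 7, 2026; December 21, 2026 is 14 days past the end of the window.
The procedure was therefore not followed at step 3.

No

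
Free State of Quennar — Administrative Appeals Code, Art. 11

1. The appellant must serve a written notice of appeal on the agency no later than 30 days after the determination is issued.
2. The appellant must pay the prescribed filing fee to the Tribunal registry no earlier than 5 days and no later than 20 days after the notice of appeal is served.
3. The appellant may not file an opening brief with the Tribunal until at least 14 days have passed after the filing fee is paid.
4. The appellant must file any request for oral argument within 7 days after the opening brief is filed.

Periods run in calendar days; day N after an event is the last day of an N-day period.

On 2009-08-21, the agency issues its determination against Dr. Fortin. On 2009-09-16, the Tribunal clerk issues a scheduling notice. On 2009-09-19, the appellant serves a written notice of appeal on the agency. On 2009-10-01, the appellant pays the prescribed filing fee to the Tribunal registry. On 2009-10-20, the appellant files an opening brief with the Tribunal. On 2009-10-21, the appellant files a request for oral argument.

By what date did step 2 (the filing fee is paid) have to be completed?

2009-10-09

Step 2 runs from 2009-09-19, when the notice of appeal is served. The window is 5–20 days after 2009-09-19; it closes on 2009-10-09.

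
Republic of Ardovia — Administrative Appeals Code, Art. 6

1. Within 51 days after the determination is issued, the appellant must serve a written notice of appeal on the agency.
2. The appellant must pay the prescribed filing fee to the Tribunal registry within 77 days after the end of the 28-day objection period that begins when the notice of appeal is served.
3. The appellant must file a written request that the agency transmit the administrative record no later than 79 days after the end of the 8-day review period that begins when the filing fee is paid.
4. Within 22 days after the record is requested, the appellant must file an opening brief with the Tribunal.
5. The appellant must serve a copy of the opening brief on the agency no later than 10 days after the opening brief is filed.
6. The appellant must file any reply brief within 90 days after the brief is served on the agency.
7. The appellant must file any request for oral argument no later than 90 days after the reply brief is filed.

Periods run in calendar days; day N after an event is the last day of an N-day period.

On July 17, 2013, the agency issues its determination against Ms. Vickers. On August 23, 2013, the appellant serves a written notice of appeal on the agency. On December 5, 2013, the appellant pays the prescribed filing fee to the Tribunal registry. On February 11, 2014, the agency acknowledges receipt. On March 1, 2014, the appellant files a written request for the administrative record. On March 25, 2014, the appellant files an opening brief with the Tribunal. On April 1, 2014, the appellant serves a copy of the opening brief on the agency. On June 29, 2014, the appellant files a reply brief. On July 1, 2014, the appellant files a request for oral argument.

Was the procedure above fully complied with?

Step 1: 51 days after July 17, 2013 (when the determination is issued) is September 6, 2013; August 23, 2013 is within that limit.
Step 2: 77 days after September 20, 2013 (end of the 28-day objection period, which began when the notice of appeal is served on August 23, 2013) is December 6, 2013; done December 5, 2013 — timely.
Step 3: 79 days after December 13, 2013 (end of the 8-day review period, which began when the filing fee is paid on December 5, 2013) is March 2, 2014; done March 1, 2014 — timely.
Step 4: 22 days after March 1, 2014 (when the record is requested) is March 23, 2014; done March 25, 2014 — 2 days late.

No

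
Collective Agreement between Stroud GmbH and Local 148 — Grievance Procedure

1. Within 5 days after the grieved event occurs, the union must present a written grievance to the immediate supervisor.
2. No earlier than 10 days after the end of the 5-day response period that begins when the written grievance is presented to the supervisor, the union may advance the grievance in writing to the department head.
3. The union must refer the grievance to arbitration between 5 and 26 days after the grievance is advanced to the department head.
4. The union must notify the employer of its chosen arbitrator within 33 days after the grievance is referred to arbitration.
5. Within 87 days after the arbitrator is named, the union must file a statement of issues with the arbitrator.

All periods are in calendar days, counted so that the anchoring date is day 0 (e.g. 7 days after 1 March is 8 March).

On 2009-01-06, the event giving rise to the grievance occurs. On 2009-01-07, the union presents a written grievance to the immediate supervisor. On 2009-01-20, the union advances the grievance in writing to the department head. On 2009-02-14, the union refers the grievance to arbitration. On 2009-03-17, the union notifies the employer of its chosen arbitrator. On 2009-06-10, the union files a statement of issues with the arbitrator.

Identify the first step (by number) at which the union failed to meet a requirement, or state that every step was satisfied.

Step 2

Step 1 — counting 5 days from 2009-01-06 (when the grieved event occurs) gives a deadline of 2009-01-11; completed 2009-01-07, before the deadline.
Step 2 — must wait 10 days from 2009-01-12 (end of the 5-day response period, which began when the written grievance is presented to the supervisor on 2009-01-07), so not before 2009-01-22; done 2009-01-20 — 2 days too early.
Later steps need not be reached.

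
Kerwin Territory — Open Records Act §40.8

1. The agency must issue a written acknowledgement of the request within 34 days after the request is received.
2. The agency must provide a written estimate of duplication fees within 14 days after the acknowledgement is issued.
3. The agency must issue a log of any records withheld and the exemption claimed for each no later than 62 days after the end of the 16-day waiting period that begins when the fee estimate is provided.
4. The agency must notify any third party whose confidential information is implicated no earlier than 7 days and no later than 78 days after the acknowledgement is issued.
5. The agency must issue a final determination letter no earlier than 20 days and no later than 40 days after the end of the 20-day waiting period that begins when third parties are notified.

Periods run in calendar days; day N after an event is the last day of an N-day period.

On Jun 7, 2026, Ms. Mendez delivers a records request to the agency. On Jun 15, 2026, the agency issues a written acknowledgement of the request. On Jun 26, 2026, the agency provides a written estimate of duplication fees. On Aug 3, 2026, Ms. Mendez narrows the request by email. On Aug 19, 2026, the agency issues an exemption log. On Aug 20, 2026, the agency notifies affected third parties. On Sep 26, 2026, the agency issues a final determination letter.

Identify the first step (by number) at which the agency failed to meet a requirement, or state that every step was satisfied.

Step 5

Step 1 — counting 34 days from Jun 7, 2026 (when the request is received) gives a deadline of Jul 11, 2026; completed Jun 15, 2026, before the deadline.
Step 2 — counting 14 days from Jun 15, 2026 (when the acknowledgement is issued) gives a deadline of Jun 29, 2026; completed Jun 26, 2026, before the deadline.
Step 3 — counting 62 days from Jul 12, 2026 (end of the 16-day waiting period, which began when the fee estimate is provided on Jun 26, 2026) gives a deadline of Sep 12, 2026; Aug 19, 2026 is within that limit.
Step 4 — 7 and 78 days from Jun 15, 2026 (when the acknowledgement is issued) are Jun 22, 2026 and Sep 1, 2026 respectively; done Aug 20, 2026 — within the window.
Step 5 — 20 and 40 days from Sep 9, 2026 (end of the 20-day waiting period, which began when third parties are notified on Aug 20, 2026) are Sep 29, 2026 and Oct 19, 2026 respectively; Sep 26, 2026 is 3 days too early.
The procedure was therefore not followed at step 5.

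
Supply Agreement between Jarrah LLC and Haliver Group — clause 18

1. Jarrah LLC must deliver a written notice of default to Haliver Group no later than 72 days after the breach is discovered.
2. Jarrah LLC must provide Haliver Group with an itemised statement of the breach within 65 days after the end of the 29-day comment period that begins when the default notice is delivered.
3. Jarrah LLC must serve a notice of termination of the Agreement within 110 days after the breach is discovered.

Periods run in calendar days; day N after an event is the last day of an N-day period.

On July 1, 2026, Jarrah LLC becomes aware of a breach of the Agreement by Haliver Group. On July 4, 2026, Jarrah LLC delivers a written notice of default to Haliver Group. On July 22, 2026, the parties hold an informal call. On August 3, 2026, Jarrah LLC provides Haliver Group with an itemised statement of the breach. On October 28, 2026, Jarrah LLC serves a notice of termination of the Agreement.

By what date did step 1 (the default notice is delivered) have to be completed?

September 11, 2026

Step 1 runs from July 1, 2026, when the breach is discovered. 72 days after July 1, 2026 is September 11, 2026.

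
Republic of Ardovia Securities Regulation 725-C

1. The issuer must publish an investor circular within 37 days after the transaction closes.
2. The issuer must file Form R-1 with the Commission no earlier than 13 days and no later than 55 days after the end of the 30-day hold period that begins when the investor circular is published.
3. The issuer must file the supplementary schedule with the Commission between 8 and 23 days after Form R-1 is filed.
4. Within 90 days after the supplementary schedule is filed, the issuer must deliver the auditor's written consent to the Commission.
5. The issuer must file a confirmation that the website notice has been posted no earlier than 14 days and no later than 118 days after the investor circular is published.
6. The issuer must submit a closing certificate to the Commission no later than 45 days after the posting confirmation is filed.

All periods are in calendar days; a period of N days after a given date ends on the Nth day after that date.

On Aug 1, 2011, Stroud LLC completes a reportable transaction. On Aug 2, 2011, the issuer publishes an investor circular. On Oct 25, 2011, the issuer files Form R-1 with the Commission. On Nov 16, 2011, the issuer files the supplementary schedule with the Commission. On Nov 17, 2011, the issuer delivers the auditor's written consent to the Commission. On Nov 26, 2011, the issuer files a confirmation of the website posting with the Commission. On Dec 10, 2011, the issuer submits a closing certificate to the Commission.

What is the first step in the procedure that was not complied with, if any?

(1) due by Aug 1, 2011 + 37 days = Sep 7, 2011; completed Aug 2, 2011, before the deadline.
(2) the permitted window runs from Sep 1, 2011 + 13 = Sep 14, 2011 to Sep 1, 2011 + 55 = Oct 26, 2011; Oct 25, 2011 falls inside that range.
(3) the permitted window runs from Oct 25, 2011 + 8 = Nov 2, 2011 to Oct 25, 2011 + 23 = Nov 17, 2011; done Nov 16, 2011 — within the window.
(4) due by Nov 16, 2011 + 90 days = Feb 14, 2012; Nov 17, 2011 is within that limit.
(5) the permitted window runs from Aug 2, 2011 + 14 = Aug 16, 2011 to Aug 2, 2011 + 118 = Nov 28, 2011; Nov 26, 2011 falls inside that range.
(6) due by Nov 26, 2011 + 45 days = Jan 10, 2012; Dec 10, 2011 is within that limit.

None — every step was satisfied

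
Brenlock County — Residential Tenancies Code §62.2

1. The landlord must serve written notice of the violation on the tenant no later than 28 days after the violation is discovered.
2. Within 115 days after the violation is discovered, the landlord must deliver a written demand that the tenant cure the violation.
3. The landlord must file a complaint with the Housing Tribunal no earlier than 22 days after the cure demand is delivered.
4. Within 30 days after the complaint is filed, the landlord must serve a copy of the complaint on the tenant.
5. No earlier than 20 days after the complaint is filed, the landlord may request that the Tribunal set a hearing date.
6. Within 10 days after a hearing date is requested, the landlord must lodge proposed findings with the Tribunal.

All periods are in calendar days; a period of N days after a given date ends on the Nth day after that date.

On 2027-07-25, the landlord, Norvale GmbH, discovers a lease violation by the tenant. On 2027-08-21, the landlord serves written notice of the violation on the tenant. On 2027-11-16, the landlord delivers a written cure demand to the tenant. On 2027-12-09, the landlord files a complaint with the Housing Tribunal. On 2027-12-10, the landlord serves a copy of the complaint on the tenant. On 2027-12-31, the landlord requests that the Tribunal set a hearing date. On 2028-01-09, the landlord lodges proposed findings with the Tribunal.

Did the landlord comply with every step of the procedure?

(1) due by 2027-07-25 + 28 days = 2027-08-22; 2027-08-21 is within that limit.
(2) due by 2027-07-25 + 115 days = 2027-11-17; 2027-11-16 is within that limit.
(3) permitted from 2027-11-16 + 22 days = 2027-12-08 onward; 2027-12-09 is on or after that date.
(4) due by 2027-12-09 + 30 days = 2028-01-08; done 2027-12-10 — timely.
(5) permitted from 2027-12-09 + 20 days = 2027-12-29 onward; 2027-12-31 is on or after that date.
(6) due by 2027-12-31 + 10 days = 2028-01-10; done 2028-01-09 — timely.

Yes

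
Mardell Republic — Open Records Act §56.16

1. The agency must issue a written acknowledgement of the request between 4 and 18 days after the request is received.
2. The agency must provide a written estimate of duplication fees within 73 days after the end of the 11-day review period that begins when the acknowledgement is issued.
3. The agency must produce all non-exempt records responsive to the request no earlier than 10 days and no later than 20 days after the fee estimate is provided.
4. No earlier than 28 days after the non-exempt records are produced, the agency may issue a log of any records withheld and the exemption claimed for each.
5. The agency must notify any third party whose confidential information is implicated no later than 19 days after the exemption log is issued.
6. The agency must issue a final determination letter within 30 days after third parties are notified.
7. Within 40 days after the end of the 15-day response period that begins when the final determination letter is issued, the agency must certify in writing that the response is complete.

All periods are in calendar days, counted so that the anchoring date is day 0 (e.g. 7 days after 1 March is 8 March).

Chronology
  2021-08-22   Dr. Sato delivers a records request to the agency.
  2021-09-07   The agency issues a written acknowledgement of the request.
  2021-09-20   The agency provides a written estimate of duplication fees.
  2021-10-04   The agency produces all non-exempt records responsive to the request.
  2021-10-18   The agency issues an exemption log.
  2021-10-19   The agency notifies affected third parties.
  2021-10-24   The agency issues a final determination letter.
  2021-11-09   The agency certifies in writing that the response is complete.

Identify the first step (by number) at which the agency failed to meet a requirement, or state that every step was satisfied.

Step 1: the window is 4–18 days after 2021-08-22 (when the request is received), so 2021-08-26 through 2021-09-09; 2021-09-07 falls inside that range.
Step 2: 73 days after 2021-09-18 (end of the 11-day review period, which began when the acknowledgement is issued on 2021-09-07) is 2021-11-30; completed 2021-09-20, before the deadline.
Step 3: the window is 10–20 days after 2021-09-20 (when the fee estimate is provided), so 2021-09-30 through 2021-10-10; done 2021-10-04 — within the window.
Step 4: the earliest permitted date is 28 days after 2021-10-04 (when the non-exempt records are produced), i.e. 2021-11-01; 2021-10-18 is 14 days before the earliest permitted date.
That is the first point of non-compliance.

Step 4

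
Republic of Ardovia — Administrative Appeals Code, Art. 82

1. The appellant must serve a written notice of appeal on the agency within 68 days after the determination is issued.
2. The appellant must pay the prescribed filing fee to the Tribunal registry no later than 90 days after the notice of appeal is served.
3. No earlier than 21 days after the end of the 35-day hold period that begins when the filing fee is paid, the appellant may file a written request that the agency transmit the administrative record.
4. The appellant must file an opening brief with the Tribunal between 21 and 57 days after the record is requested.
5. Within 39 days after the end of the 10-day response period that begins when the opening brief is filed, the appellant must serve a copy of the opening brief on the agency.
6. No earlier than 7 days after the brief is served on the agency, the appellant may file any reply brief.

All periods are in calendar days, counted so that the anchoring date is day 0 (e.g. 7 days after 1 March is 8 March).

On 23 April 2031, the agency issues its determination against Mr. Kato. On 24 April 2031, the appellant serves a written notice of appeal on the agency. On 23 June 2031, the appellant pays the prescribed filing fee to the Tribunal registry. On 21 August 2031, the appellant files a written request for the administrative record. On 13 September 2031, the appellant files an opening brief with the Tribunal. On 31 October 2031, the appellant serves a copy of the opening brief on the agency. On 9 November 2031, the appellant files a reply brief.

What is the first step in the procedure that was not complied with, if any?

None — every step was satisfied

Step 1: 68 days after 23 April 2031 (when the determination is issued) is 30 June 2031; completed 24 April 2031, before the deadline.
Step 2: 90 days after 24 April 2031 (when the notice of appeal is served) is 23 July 2031; completed 23 June 2031, before the deadline.
Step 3: the earliest permitted date is 21 days after 28 July 2031 (end of the 35-day hold period, which began when the filing fee is paid on 23 June 2031), i.e. 18 August 2031; done 21 August 2031, after the minimum wait.
Step 4: the window is 21–57 days after 21 August 2031 (when the record is requested), so 11 September 2031 through 17 October 2031; done 13 September 2031, which is between those dates.
Step 5: 39 days after 23 September 2031 (end of the 10-day response period, which began when the opening brief is filed on 13 September 2031) is 1 November 2031; completed 31 October 2031, before the deadline.
Step 6: the earliest permitted date is 7 days after 31 October 2031 (when the brief is served on the agency), i.e. 7 November 2031; done 9 November 2031, after the minimum wait.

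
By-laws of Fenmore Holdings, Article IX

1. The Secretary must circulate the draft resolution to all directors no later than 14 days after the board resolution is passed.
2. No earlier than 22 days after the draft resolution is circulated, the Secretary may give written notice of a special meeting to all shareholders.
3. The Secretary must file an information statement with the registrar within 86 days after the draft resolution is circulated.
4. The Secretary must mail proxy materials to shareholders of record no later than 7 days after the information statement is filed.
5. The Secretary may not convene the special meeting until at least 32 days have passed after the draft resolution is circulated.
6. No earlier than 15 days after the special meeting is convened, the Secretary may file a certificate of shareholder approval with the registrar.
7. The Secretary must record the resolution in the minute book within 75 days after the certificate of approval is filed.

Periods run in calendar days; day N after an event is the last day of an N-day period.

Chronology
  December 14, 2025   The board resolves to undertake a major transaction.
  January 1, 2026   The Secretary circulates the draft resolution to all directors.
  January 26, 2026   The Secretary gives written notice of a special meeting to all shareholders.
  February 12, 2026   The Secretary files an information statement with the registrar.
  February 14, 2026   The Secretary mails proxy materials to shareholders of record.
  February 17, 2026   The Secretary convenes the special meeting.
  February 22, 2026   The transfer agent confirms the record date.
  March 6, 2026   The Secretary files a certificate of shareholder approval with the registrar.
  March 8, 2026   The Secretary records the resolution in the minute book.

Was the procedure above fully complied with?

No

(1) due by December 14, 2025 + 14 days = December 28, 2025; done January 1, 2026 — 4 days late.
Later steps need not be reached.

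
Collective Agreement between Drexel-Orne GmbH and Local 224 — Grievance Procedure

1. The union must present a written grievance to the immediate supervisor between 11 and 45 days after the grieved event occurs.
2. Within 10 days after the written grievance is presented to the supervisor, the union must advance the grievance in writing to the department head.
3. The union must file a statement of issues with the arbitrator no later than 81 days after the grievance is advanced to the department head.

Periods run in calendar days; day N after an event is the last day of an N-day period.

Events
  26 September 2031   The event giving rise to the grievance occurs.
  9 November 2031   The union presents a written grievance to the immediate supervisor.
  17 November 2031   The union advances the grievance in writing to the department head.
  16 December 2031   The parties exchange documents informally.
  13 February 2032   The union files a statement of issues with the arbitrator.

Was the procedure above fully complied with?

Step 1: the window is 11–45 days after 26 September 2031 (when the grieved event occurs), so 7 October 2031 through 10 November 2031; done 9 November 2031, which is between those dates.
Step 2: 10 days after 9 November 2031 (when the written grievance is presented to the supervisor) is 19 November 2031; 17 November 2031 is within that limit.
Step 3: 81 days after 17 November 2031 (when the grievance is advanced to the department head) is 6 February 2032; not done until 13 February 2032, 7 days after the deadline.
The analysis stops there.

No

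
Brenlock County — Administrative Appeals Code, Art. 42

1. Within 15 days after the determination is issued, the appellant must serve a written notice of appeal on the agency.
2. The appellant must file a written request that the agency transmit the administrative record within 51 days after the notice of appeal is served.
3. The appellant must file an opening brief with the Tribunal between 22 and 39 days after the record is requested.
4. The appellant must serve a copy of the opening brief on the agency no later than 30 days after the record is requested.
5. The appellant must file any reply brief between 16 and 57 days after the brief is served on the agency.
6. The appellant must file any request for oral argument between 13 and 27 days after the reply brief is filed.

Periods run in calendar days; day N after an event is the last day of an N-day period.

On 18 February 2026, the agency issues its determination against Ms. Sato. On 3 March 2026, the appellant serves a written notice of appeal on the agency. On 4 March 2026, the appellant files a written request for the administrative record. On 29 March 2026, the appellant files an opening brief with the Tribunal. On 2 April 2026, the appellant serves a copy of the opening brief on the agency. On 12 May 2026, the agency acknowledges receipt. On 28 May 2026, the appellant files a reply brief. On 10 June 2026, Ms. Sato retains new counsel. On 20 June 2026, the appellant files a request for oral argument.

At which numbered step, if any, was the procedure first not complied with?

(1) due by 18 February 2026 + 15 days = 5 March 2026; completed 3 March 2026, before the deadline.
(2) due by 3 March 2026 + 51 days = 23 April 2026; completed 4 March 2026, before the deadline.
(3) the permitted window runs from 4 March 2026 + 22 = 26 March 2026 to 4 March 2026 + 39 = 12 April 2026; done 29 March 2026 — within the window.
(4) due by 4 March 2026 + 30 days = 3 April 2026; 2 April 2026 is within that limit.
(5) the permitted window runs from 2 April 2026 + 16 = 18 April 2026 to 2 April 2026 + 57 = 29 May 2026; done 28 May 2026, which is between those dates.
(6) the permitted window runs from 28 May 2026 + 13 = 10 June 2026 to 28 May 2026 + 27 = 24 June 2026; done 20 June 2026 — within the window.

None — every step was satisfied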